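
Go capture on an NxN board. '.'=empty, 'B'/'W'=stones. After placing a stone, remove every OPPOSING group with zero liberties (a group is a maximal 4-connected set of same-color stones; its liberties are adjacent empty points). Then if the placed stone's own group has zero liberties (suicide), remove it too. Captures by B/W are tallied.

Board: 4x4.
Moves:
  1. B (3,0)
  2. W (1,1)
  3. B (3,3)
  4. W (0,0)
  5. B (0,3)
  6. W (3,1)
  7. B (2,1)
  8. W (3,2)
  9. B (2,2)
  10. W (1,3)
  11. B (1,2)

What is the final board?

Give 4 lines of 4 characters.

Answer: W..B
.WBW
.BB.
B..B

Derivation:
Move 1: B@(3,0) -> caps B=0 W=0
Move 2: W@(1,1) -> caps B=0 W=0
Move 3: B@(3,3) -> caps B=0 W=0
Move 4: W@(0,0) -> caps B=0 W=0
Move 5: B@(0,3) -> caps B=0 W=0
Move 6: W@(3,1) -> caps B=0 W=0
Move 7: B@(2,1) -> caps B=0 W=0
Move 8: W@(3,2) -> caps B=0 W=0
Move 9: B@(2,2) -> caps B=2 W=0
Move 10: W@(1,3) -> caps B=2 W=0
Move 11: B@(1,2) -> caps B=2 W=0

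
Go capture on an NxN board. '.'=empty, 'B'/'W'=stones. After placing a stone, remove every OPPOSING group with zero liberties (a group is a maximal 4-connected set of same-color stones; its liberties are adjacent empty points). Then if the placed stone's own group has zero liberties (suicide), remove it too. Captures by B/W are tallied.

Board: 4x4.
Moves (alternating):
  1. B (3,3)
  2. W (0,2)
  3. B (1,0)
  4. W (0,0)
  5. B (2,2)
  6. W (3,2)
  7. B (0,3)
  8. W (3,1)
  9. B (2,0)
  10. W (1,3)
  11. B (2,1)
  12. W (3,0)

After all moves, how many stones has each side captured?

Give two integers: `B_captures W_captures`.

Move 1: B@(3,3) -> caps B=0 W=0
Move 2: W@(0,2) -> caps B=0 W=0
Move 3: B@(1,0) -> caps B=0 W=0
Move 4: W@(0,0) -> caps B=0 W=0
Move 5: B@(2,2) -> caps B=0 W=0
Move 6: W@(3,2) -> caps B=0 W=0
Move 7: B@(0,3) -> caps B=0 W=0
Move 8: W@(3,1) -> caps B=0 W=0
Move 9: B@(2,0) -> caps B=0 W=0
Move 10: W@(1,3) -> caps B=0 W=1
Move 11: B@(2,1) -> caps B=0 W=1
Move 12: W@(3,0) -> caps B=0 W=1

Answer: 0 1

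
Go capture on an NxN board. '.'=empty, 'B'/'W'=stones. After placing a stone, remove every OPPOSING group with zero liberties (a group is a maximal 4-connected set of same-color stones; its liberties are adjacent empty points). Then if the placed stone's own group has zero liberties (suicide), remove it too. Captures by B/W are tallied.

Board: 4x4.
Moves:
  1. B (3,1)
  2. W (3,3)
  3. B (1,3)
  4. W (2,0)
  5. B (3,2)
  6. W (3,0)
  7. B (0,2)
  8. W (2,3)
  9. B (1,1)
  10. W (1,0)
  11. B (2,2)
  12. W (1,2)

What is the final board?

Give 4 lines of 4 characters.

Answer: ..B.
WB.B
W.B.
WBB.

Derivation:
Move 1: B@(3,1) -> caps B=0 W=0
Move 2: W@(3,3) -> caps B=0 W=0
Move 3: B@(1,3) -> caps B=0 W=0
Move 4: W@(2,0) -> caps B=0 W=0
Move 5: B@(3,2) -> caps B=0 W=0
Move 6: W@(3,0) -> caps B=0 W=0
Move 7: B@(0,2) -> caps B=0 W=0
Move 8: W@(2,3) -> caps B=0 W=0
Move 9: B@(1,1) -> caps B=0 W=0
Move 10: W@(1,0) -> caps B=0 W=0
Move 11: B@(2,2) -> caps B=2 W=0
Move 12: W@(1,2) -> caps B=2 W=0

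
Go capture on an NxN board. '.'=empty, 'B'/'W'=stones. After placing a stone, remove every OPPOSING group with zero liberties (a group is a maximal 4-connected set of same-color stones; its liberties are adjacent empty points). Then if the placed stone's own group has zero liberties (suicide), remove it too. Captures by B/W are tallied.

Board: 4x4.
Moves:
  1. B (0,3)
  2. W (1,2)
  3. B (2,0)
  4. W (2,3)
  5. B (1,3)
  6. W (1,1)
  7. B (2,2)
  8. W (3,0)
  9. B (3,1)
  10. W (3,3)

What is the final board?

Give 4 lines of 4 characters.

Move 1: B@(0,3) -> caps B=0 W=0
Move 2: W@(1,2) -> caps B=0 W=0
Move 3: B@(2,0) -> caps B=0 W=0
Move 4: W@(2,3) -> caps B=0 W=0
Move 5: B@(1,3) -> caps B=0 W=0
Move 6: W@(1,1) -> caps B=0 W=0
Move 7: B@(2,2) -> caps B=0 W=0
Move 8: W@(3,0) -> caps B=0 W=0
Move 9: B@(3,1) -> caps B=1 W=0
Move 10: W@(3,3) -> caps B=1 W=0

Answer: ...B
.WWB
B.BW
.B.W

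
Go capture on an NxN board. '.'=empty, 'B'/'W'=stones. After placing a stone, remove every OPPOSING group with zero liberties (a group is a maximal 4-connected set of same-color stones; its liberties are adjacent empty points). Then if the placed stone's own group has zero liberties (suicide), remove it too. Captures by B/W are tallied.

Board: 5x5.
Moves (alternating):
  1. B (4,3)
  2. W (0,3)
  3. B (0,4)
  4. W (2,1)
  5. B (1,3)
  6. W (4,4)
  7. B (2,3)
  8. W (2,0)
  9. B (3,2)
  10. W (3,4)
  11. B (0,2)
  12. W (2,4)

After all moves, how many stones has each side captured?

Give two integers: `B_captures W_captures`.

Answer: 1 0

Derivation:
Move 1: B@(4,3) -> caps B=0 W=0
Move 2: W@(0,3) -> caps B=0 W=0
Move 3: B@(0,4) -> caps B=0 W=0
Move 4: W@(2,1) -> caps B=0 W=0
Move 5: B@(1,3) -> caps B=0 W=0
Move 6: W@(4,4) -> caps B=0 W=0
Move 7: B@(2,3) -> caps B=0 W=0
Move 8: W@(2,0) -> caps B=0 W=0
Move 9: B@(3,2) -> caps B=0 W=0
Move 10: W@(3,4) -> caps B=0 W=0
Move 11: B@(0,2) -> caps B=1 W=0
Move 12: W@(2,4) -> caps B=1 W=0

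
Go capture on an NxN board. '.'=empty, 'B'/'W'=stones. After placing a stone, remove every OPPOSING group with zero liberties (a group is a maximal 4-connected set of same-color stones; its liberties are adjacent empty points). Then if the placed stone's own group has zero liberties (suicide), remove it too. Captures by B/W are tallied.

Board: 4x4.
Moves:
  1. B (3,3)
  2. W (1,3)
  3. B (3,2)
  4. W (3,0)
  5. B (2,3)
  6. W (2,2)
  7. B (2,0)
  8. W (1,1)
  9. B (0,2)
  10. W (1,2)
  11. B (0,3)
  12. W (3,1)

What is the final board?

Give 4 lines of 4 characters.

Answer: ..BB
.WWW
B.W.
WW..

Derivation:
Move 1: B@(3,3) -> caps B=0 W=0
Move 2: W@(1,3) -> caps B=0 W=0
Move 3: B@(3,2) -> caps B=0 W=0
Move 4: W@(3,0) -> caps B=0 W=0
Move 5: B@(2,3) -> caps B=0 W=0
Move 6: W@(2,2) -> caps B=0 W=0
Move 7: B@(2,0) -> caps B=0 W=0
Move 8: W@(1,1) -> caps B=0 W=0
Move 9: B@(0,2) -> caps B=0 W=0
Move 10: W@(1,2) -> caps B=0 W=0
Move 11: B@(0,3) -> caps B=0 W=0
Move 12: W@(3,1) -> caps B=0 W=3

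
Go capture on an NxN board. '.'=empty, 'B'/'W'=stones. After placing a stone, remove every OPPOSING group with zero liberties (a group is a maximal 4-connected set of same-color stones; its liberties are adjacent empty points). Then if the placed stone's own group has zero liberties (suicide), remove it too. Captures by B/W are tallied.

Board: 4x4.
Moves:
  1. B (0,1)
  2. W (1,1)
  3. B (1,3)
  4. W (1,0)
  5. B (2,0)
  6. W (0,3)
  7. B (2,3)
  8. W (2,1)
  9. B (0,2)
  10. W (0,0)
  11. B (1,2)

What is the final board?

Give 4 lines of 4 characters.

Answer: WBB.
WWBB
BW.B
....

Derivation:
Move 1: B@(0,1) -> caps B=0 W=0
Move 2: W@(1,1) -> caps B=0 W=0
Move 3: B@(1,3) -> caps B=0 W=0
Move 4: W@(1,0) -> caps B=0 W=0
Move 5: B@(2,0) -> caps B=0 W=0
Move 6: W@(0,3) -> caps B=0 W=0
Move 7: B@(2,3) -> caps B=0 W=0
Move 8: W@(2,1) -> caps B=0 W=0
Move 9: B@(0,2) -> caps B=1 W=0
Move 10: W@(0,0) -> caps B=1 W=0
Move 11: B@(1,2) -> caps B=1 W=0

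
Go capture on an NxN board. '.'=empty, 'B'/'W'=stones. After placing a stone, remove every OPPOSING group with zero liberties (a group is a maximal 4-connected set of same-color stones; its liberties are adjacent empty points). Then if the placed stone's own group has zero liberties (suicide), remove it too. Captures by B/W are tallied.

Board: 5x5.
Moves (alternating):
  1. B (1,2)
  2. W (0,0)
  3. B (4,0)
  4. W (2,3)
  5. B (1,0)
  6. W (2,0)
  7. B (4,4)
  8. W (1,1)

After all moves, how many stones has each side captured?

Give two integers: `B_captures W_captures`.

Answer: 0 1

Derivation:
Move 1: B@(1,2) -> caps B=0 W=0
Move 2: W@(0,0) -> caps B=0 W=0
Move 3: B@(4,0) -> caps B=0 W=0
Move 4: W@(2,3) -> caps B=0 W=0
Move 5: B@(1,0) -> caps B=0 W=0
Move 6: W@(2,0) -> caps B=0 W=0
Move 7: B@(4,4) -> caps B=0 W=0
Move 8: W@(1,1) -> caps B=0 W=1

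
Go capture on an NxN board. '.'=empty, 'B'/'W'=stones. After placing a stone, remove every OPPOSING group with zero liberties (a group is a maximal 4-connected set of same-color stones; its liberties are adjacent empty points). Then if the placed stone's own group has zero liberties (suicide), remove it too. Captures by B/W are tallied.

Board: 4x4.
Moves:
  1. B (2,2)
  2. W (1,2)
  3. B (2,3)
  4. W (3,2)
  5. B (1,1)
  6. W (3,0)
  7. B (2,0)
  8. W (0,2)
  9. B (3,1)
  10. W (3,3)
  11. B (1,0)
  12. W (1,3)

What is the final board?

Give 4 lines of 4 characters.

Answer: ..W.
BBWW
B.BB
.B..

Derivation:
Move 1: B@(2,2) -> caps B=0 W=0
Move 2: W@(1,2) -> caps B=0 W=0
Move 3: B@(2,3) -> caps B=0 W=0
Move 4: W@(3,2) -> caps B=0 W=0
Move 5: B@(1,1) -> caps B=0 W=0
Move 6: W@(3,0) -> caps B=0 W=0
Move 7: B@(2,0) -> caps B=0 W=0
Move 8: W@(0,2) -> caps B=0 W=0
Move 9: B@(3,1) -> caps B=1 W=0
Move 10: W@(3,3) -> caps B=1 W=0
Move 11: B@(1,0) -> caps B=1 W=0
Move 12: W@(1,3) -> caps B=1 W=0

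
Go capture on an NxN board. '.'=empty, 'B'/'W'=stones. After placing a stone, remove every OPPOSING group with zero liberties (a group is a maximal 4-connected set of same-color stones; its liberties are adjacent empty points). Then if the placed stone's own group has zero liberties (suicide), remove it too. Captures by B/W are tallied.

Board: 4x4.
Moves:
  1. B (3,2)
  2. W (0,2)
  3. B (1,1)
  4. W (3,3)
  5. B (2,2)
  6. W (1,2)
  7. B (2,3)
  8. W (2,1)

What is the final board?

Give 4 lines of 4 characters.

Move 1: B@(3,2) -> caps B=0 W=0
Move 2: W@(0,2) -> caps B=0 W=0
Move 3: B@(1,1) -> caps B=0 W=0
Move 4: W@(3,3) -> caps B=0 W=0
Move 5: B@(2,2) -> caps B=0 W=0
Move 6: W@(1,2) -> caps B=0 W=0
Move 7: B@(2,3) -> caps B=1 W=0
Move 8: W@(2,1) -> caps B=1 W=0

Answer: ..W.
.BW.
.WBB
..B.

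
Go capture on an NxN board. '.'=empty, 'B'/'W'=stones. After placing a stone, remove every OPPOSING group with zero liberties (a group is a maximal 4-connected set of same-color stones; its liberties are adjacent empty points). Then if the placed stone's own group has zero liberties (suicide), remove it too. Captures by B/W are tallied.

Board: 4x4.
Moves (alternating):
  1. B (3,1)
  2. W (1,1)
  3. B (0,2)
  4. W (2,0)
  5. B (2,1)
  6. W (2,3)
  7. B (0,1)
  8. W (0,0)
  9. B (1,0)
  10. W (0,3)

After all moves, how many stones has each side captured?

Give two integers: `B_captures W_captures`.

Move 1: B@(3,1) -> caps B=0 W=0
Move 2: W@(1,1) -> caps B=0 W=0
Move 3: B@(0,2) -> caps B=0 W=0
Move 4: W@(2,0) -> caps B=0 W=0
Move 5: B@(2,1) -> caps B=0 W=0
Move 6: W@(2,3) -> caps B=0 W=0
Move 7: B@(0,1) -> caps B=0 W=0
Move 8: W@(0,0) -> caps B=0 W=0
Move 9: B@(1,0) -> caps B=1 W=0
Move 10: W@(0,3) -> caps B=1 W=0

Answer: 1 0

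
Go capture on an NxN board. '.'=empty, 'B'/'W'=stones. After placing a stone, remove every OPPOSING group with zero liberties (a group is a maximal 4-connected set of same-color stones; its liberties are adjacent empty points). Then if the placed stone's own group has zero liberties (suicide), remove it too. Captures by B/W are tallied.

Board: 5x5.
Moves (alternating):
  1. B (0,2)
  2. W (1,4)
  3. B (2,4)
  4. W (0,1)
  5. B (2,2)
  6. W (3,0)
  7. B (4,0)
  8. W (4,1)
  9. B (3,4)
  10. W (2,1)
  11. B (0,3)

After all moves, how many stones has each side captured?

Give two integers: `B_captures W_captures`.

Move 1: B@(0,2) -> caps B=0 W=0
Move 2: W@(1,4) -> caps B=0 W=0
Move 3: B@(2,4) -> caps B=0 W=0
Move 4: W@(0,1) -> caps B=0 W=0
Move 5: B@(2,2) -> caps B=0 W=0
Move 6: W@(3,0) -> caps B=0 W=0
Move 7: B@(4,0) -> caps B=0 W=0
Move 8: W@(4,1) -> caps B=0 W=1
Move 9: B@(3,4) -> caps B=0 W=1
Move 10: W@(2,1) -> caps B=0 W=1
Move 11: B@(0,3) -> caps B=0 W=1

Answer: 0 1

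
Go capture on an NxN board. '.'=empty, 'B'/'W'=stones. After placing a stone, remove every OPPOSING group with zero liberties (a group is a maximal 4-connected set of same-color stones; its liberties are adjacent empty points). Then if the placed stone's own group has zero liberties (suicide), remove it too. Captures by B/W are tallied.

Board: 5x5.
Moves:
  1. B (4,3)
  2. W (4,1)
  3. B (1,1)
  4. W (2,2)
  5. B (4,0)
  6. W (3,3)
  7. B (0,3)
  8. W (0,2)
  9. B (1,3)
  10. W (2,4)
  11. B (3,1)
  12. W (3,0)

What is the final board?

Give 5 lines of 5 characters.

Move 1: B@(4,3) -> caps B=0 W=0
Move 2: W@(4,1) -> caps B=0 W=0
Move 3: B@(1,1) -> caps B=0 W=0
Move 4: W@(2,2) -> caps B=0 W=0
Move 5: B@(4,0) -> caps B=0 W=0
Move 6: W@(3,3) -> caps B=0 W=0
Move 7: B@(0,3) -> caps B=0 W=0
Move 8: W@(0,2) -> caps B=0 W=0
Move 9: B@(1,3) -> caps B=0 W=0
Move 10: W@(2,4) -> caps B=0 W=0
Move 11: B@(3,1) -> caps B=0 W=0
Move 12: W@(3,0) -> caps B=0 W=1

Answer: ..WB.
.B.B.
..W.W
WB.W.
.W.B.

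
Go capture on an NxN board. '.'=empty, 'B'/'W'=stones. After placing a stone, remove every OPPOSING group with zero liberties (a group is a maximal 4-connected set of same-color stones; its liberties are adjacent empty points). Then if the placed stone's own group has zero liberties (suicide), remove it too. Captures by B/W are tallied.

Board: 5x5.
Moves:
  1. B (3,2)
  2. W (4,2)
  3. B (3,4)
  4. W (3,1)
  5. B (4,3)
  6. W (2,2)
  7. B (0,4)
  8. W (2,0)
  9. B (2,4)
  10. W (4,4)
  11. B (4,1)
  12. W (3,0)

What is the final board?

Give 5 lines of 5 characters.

Move 1: B@(3,2) -> caps B=0 W=0
Move 2: W@(4,2) -> caps B=0 W=0
Move 3: B@(3,4) -> caps B=0 W=0
Move 4: W@(3,1) -> caps B=0 W=0
Move 5: B@(4,3) -> caps B=0 W=0
Move 6: W@(2,2) -> caps B=0 W=0
Move 7: B@(0,4) -> caps B=0 W=0
Move 8: W@(2,0) -> caps B=0 W=0
Move 9: B@(2,4) -> caps B=0 W=0
Move 10: W@(4,4) -> caps B=0 W=0
Move 11: B@(4,1) -> caps B=1 W=0
Move 12: W@(3,0) -> caps B=1 W=0

Answer: ....B
.....
W.W.B
WWB.B
.B.B.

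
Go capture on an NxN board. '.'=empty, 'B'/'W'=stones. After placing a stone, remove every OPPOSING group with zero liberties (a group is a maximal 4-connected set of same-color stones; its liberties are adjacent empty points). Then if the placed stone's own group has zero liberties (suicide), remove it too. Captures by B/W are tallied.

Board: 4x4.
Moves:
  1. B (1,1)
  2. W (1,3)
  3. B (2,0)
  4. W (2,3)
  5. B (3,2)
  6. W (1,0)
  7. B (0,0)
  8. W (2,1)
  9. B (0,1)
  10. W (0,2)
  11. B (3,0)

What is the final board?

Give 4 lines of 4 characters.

Answer: BBW.
.B.W
BW.W
B.B.

Derivation:
Move 1: B@(1,1) -> caps B=0 W=0
Move 2: W@(1,3) -> caps B=0 W=0
Move 3: B@(2,0) -> caps B=0 W=0
Move 4: W@(2,3) -> caps B=0 W=0
Move 5: B@(3,2) -> caps B=0 W=0
Move 6: W@(1,0) -> caps B=0 W=0
Move 7: B@(0,0) -> caps B=1 W=0
Move 8: W@(2,1) -> caps B=1 W=0
Move 9: B@(0,1) -> caps B=1 W=0
Move 10: W@(0,2) -> caps B=1 W=0
Move 11: B@(3,0) -> caps B=1 W=0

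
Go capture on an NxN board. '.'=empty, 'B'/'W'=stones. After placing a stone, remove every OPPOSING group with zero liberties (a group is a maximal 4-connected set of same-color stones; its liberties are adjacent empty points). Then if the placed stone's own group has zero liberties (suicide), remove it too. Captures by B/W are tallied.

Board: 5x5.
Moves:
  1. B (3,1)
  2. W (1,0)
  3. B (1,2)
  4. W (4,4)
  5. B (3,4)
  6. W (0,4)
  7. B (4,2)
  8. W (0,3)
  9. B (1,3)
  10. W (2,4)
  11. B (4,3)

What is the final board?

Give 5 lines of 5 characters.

Answer: ...WW
W.BB.
....W
.B..B
..BB.

Derivation:
Move 1: B@(3,1) -> caps B=0 W=0
Move 2: W@(1,0) -> caps B=0 W=0
Move 3: B@(1,2) -> caps B=0 W=0
Move 4: W@(4,4) -> caps B=0 W=0
Move 5: B@(3,4) -> caps B=0 W=0
Move 6: W@(0,4) -> caps B=0 W=0
Move 7: B@(4,2) -> caps B=0 W=0
Move 8: W@(0,3) -> caps B=0 W=0
Move 9: B@(1,3) -> caps B=0 W=0
Move 10: W@(2,4) -> caps B=0 W=0
Move 11: B@(4,3) -> caps B=1 W=0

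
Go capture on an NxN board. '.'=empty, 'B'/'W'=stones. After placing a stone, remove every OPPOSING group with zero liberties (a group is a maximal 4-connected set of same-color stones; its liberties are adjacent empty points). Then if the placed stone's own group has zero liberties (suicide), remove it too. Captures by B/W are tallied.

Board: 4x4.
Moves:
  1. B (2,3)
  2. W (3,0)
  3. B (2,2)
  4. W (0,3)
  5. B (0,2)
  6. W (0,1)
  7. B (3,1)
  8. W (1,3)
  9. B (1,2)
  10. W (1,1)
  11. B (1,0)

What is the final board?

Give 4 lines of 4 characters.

Move 1: B@(2,3) -> caps B=0 W=0
Move 2: W@(3,0) -> caps B=0 W=0
Move 3: B@(2,2) -> caps B=0 W=0
Move 4: W@(0,3) -> caps B=0 W=0
Move 5: B@(0,2) -> caps B=0 W=0
Move 6: W@(0,1) -> caps B=0 W=0
Move 7: B@(3,1) -> caps B=0 W=0
Move 8: W@(1,3) -> caps B=0 W=0
Move 9: B@(1,2) -> caps B=2 W=0
Move 10: W@(1,1) -> caps B=2 W=0
Move 11: B@(1,0) -> caps B=2 W=0

Answer: .WB.
BWB.
..BB
WB..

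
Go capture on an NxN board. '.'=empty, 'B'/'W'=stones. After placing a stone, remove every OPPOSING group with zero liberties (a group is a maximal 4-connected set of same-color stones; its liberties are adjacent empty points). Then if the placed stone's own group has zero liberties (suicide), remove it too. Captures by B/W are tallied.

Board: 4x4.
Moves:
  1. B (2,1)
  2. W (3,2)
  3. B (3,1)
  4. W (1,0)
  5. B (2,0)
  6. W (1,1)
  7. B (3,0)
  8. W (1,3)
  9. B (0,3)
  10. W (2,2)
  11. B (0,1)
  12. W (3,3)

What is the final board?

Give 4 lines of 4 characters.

Answer: .B.B
WW.W
..W.
..WW

Derivation:
Move 1: B@(2,1) -> caps B=0 W=0
Move 2: W@(3,2) -> caps B=0 W=0
Move 3: B@(3,1) -> caps B=0 W=0
Move 4: W@(1,0) -> caps B=0 W=0
Move 5: B@(2,0) -> caps B=0 W=0
Move 6: W@(1,1) -> caps B=0 W=0
Move 7: B@(3,0) -> caps B=0 W=0
Move 8: W@(1,3) -> caps B=0 W=0
Move 9: B@(0,3) -> caps B=0 W=0
Move 10: W@(2,2) -> caps B=0 W=4
Move 11: B@(0,1) -> caps B=0 W=4
Move 12: W@(3,3) -> caps B=0 W=4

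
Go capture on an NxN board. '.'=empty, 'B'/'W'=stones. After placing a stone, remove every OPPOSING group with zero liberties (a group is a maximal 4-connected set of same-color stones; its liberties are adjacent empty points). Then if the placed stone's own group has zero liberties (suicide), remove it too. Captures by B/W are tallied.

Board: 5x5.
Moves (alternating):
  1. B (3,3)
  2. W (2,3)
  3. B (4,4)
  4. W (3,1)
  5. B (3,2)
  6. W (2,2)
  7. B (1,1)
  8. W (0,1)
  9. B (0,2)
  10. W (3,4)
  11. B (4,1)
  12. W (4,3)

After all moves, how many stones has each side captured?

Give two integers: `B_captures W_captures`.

Answer: 0 1

Derivation:
Move 1: B@(3,3) -> caps B=0 W=0
Move 2: W@(2,3) -> caps B=0 W=0
Move 3: B@(4,4) -> caps B=0 W=0
Move 4: W@(3,1) -> caps B=0 W=0
Move 5: B@(3,2) -> caps B=0 W=0
Move 6: W@(2,2) -> caps B=0 W=0
Move 7: B@(1,1) -> caps B=0 W=0
Move 8: W@(0,1) -> caps B=0 W=0
Move 9: B@(0,2) -> caps B=0 W=0
Move 10: W@(3,4) -> caps B=0 W=0
Move 11: B@(4,1) -> caps B=0 W=0
Move 12: W@(4,3) -> caps B=0 W=1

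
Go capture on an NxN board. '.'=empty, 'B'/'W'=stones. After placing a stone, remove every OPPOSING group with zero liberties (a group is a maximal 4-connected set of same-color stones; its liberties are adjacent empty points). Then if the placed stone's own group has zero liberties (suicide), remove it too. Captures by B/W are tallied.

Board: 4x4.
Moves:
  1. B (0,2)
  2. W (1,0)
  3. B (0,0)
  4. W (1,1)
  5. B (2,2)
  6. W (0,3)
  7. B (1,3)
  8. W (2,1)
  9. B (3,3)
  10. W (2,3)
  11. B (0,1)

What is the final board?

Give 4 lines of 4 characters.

Answer: BBB.
WW.B
.WB.
...B

Derivation:
Move 1: B@(0,2) -> caps B=0 W=0
Move 2: W@(1,0) -> caps B=0 W=0
Move 3: B@(0,0) -> caps B=0 W=0
Move 4: W@(1,1) -> caps B=0 W=0
Move 5: B@(2,2) -> caps B=0 W=0
Move 6: W@(0,3) -> caps B=0 W=0
Move 7: B@(1,3) -> caps B=1 W=0
Move 8: W@(2,1) -> caps B=1 W=0
Move 9: B@(3,3) -> caps B=1 W=0
Move 10: W@(2,3) -> caps B=1 W=0
Move 11: B@(0,1) -> caps B=1 W=0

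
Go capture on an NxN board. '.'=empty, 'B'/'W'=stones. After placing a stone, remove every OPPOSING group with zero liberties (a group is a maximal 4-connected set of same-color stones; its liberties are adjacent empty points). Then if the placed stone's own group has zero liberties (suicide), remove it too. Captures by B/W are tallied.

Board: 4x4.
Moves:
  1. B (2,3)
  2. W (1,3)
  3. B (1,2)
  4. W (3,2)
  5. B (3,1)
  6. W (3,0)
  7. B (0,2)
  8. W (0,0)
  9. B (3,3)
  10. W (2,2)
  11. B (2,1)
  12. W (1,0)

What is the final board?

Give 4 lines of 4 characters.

Move 1: B@(2,3) -> caps B=0 W=0
Move 2: W@(1,3) -> caps B=0 W=0
Move 3: B@(1,2) -> caps B=0 W=0
Move 4: W@(3,2) -> caps B=0 W=0
Move 5: B@(3,1) -> caps B=0 W=0
Move 6: W@(3,0) -> caps B=0 W=0
Move 7: B@(0,2) -> caps B=0 W=0
Move 8: W@(0,0) -> caps B=0 W=0
Move 9: B@(3,3) -> caps B=0 W=0
Move 10: W@(2,2) -> caps B=0 W=2
Move 11: B@(2,1) -> caps B=0 W=2
Move 12: W@(1,0) -> caps B=0 W=2

Answer: W.B.
W.BW
.BW.
WBW.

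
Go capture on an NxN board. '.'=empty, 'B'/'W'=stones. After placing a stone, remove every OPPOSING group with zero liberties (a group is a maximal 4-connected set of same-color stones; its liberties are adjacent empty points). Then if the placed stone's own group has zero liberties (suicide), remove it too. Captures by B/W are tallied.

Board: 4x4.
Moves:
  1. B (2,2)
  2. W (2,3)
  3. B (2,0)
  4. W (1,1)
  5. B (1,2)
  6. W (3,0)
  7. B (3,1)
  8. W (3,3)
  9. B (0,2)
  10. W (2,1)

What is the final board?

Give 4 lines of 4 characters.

Answer: ..B.
.WB.
BWBW
.B.W

Derivation:
Move 1: B@(2,2) -> caps B=0 W=0
Move 2: W@(2,3) -> caps B=0 W=0
Move 3: B@(2,0) -> caps B=0 W=0
Move 4: W@(1,1) -> caps B=0 W=0
Move 5: B@(1,2) -> caps B=0 W=0
Move 6: W@(3,0) -> caps B=0 W=0
Move 7: B@(3,1) -> caps B=1 W=0
Move 8: W@(3,3) -> caps B=1 W=0
Move 9: B@(0,2) -> caps B=1 W=0
Move 10: W@(2,1) -> caps B=1 W=0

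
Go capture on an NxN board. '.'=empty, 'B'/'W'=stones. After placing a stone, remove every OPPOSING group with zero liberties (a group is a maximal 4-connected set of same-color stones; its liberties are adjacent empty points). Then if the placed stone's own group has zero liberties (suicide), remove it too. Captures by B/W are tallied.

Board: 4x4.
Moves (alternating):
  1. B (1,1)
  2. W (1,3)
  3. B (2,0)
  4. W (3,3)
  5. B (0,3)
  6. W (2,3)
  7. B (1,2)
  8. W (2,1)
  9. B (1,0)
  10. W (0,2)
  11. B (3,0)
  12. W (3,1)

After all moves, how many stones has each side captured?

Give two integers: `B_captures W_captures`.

Move 1: B@(1,1) -> caps B=0 W=0
Move 2: W@(1,3) -> caps B=0 W=0
Move 3: B@(2,0) -> caps B=0 W=0
Move 4: W@(3,3) -> caps B=0 W=0
Move 5: B@(0,3) -> caps B=0 W=0
Move 6: W@(2,3) -> caps B=0 W=0
Move 7: B@(1,2) -> caps B=0 W=0
Move 8: W@(2,1) -> caps B=0 W=0
Move 9: B@(1,0) -> caps B=0 W=0
Move 10: W@(0,2) -> caps B=0 W=1
Move 11: B@(3,0) -> caps B=0 W=1
Move 12: W@(3,1) -> caps B=0 W=1

Answer: 0 1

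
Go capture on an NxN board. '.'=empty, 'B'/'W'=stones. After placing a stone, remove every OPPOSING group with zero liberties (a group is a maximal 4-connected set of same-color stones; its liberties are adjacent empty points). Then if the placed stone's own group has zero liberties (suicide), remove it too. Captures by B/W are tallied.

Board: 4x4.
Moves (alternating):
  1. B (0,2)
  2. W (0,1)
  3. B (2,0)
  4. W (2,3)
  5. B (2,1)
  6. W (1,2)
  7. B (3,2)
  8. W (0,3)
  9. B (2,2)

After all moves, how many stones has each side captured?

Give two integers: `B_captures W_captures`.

Answer: 0 1

Derivation:
Move 1: B@(0,2) -> caps B=0 W=0
Move 2: W@(0,1) -> caps B=0 W=0
Move 3: B@(2,0) -> caps B=0 W=0
Move 4: W@(2,3) -> caps B=0 W=0
Move 5: B@(2,1) -> caps B=0 W=0
Move 6: W@(1,2) -> caps B=0 W=0
Move 7: B@(3,2) -> caps B=0 W=0
Move 8: W@(0,3) -> caps B=0 W=1
Move 9: B@(2,2) -> caps B=0 W=1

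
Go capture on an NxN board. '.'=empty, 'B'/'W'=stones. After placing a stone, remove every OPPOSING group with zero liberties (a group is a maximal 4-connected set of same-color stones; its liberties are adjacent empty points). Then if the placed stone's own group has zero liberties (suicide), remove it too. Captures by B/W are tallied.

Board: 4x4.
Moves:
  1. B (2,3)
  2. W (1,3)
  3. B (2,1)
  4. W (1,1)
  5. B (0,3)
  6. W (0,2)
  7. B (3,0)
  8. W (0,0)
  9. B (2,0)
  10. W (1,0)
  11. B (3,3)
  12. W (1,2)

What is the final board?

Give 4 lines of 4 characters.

Answer: W.W.
WWWW
BB.B
B..B

Derivation:
Move 1: B@(2,3) -> caps B=0 W=0
Move 2: W@(1,3) -> caps B=0 W=0
Move 3: B@(2,1) -> caps B=0 W=0
Move 4: W@(1,1) -> caps B=0 W=0
Move 5: B@(0,3) -> caps B=0 W=0
Move 6: W@(0,2) -> caps B=0 W=1
Move 7: B@(3,0) -> caps B=0 W=1
Move 8: W@(0,0) -> caps B=0 W=1
Move 9: B@(2,0) -> caps B=0 W=1
Move 10: W@(1,0) -> caps B=0 W=1
Move 11: B@(3,3) -> caps B=0 W=1
Move 12: W@(1,2) -> caps B=0 W=1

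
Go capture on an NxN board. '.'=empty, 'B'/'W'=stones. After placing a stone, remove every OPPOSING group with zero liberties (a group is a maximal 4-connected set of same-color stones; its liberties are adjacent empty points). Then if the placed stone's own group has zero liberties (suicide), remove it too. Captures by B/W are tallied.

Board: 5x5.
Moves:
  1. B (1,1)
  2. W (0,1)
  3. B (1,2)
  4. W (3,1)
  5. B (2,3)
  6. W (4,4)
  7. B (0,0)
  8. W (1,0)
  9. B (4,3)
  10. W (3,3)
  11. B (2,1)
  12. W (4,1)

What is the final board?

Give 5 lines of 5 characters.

Move 1: B@(1,1) -> caps B=0 W=0
Move 2: W@(0,1) -> caps B=0 W=0
Move 3: B@(1,2) -> caps B=0 W=0
Move 4: W@(3,1) -> caps B=0 W=0
Move 5: B@(2,3) -> caps B=0 W=0
Move 6: W@(4,4) -> caps B=0 W=0
Move 7: B@(0,0) -> caps B=0 W=0
Move 8: W@(1,0) -> caps B=0 W=1
Move 9: B@(4,3) -> caps B=0 W=1
Move 10: W@(3,3) -> caps B=0 W=1
Move 11: B@(2,1) -> caps B=0 W=1
Move 12: W@(4,1) -> caps B=0 W=1

Answer: .W...
WBB..
.B.B.
.W.W.
.W.BW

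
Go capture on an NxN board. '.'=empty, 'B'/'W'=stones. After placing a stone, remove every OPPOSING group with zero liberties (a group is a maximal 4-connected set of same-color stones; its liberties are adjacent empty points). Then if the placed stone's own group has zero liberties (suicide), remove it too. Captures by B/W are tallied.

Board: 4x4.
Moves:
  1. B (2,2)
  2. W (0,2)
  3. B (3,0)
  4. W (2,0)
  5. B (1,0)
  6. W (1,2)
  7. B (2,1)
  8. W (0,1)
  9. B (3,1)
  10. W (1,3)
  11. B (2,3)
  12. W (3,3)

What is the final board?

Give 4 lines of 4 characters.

Move 1: B@(2,2) -> caps B=0 W=0
Move 2: W@(0,2) -> caps B=0 W=0
Move 3: B@(3,0) -> caps B=0 W=0
Move 4: W@(2,0) -> caps B=0 W=0
Move 5: B@(1,0) -> caps B=0 W=0
Move 6: W@(1,2) -> caps B=0 W=0
Move 7: B@(2,1) -> caps B=1 W=0
Move 8: W@(0,1) -> caps B=1 W=0
Move 9: B@(3,1) -> caps B=1 W=0
Move 10: W@(1,3) -> caps B=1 W=0
Move 11: B@(2,3) -> caps B=1 W=0
Move 12: W@(3,3) -> caps B=1 W=0

Answer: .WW.
B.WW
.BBB
BB.W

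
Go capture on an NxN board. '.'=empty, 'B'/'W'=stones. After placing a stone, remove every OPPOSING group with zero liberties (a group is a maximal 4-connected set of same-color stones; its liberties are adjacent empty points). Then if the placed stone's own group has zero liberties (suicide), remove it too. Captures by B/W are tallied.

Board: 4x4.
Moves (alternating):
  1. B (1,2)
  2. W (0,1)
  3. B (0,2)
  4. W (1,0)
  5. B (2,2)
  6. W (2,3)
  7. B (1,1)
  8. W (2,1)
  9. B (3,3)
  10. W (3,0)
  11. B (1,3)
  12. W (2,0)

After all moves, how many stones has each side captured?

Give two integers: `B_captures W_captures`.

Move 1: B@(1,2) -> caps B=0 W=0
Move 2: W@(0,1) -> caps B=0 W=0
Move 3: B@(0,2) -> caps B=0 W=0
Move 4: W@(1,0) -> caps B=0 W=0
Move 5: B@(2,2) -> caps B=0 W=0
Move 6: W@(2,3) -> caps B=0 W=0
Move 7: B@(1,1) -> caps B=0 W=0
Move 8: W@(2,1) -> caps B=0 W=0
Move 9: B@(3,3) -> caps B=0 W=0
Move 10: W@(3,0) -> caps B=0 W=0
Move 11: B@(1,3) -> caps B=1 W=0
Move 12: W@(2,0) -> caps B=1 W=0

Answer: 1 0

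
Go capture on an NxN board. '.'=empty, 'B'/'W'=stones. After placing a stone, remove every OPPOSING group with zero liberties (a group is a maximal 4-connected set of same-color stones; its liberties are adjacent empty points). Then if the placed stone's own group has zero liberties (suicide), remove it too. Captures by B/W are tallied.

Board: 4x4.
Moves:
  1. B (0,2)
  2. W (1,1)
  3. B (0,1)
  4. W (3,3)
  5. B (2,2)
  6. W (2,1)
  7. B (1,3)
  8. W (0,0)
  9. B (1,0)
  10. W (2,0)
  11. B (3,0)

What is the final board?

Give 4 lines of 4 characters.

Move 1: B@(0,2) -> caps B=0 W=0
Move 2: W@(1,1) -> caps B=0 W=0
Move 3: B@(0,1) -> caps B=0 W=0
Move 4: W@(3,3) -> caps B=0 W=0
Move 5: B@(2,2) -> caps B=0 W=0
Move 6: W@(2,1) -> caps B=0 W=0
Move 7: B@(1,3) -> caps B=0 W=0
Move 8: W@(0,0) -> caps B=0 W=0
Move 9: B@(1,0) -> caps B=1 W=0
Move 10: W@(2,0) -> caps B=1 W=0
Move 11: B@(3,0) -> caps B=1 W=0

Answer: .BB.
BW.B
WWB.
B..W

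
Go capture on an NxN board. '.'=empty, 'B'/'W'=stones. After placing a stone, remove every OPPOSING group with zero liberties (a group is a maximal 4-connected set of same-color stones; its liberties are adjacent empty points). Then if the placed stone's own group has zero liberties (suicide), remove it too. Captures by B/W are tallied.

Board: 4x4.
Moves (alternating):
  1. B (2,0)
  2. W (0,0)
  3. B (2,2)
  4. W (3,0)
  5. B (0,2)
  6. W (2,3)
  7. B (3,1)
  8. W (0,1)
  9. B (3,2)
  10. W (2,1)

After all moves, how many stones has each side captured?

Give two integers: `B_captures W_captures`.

Answer: 1 0

Derivation:
Move 1: B@(2,0) -> caps B=0 W=0
Move 2: W@(0,0) -> caps B=0 W=0
Move 3: B@(2,2) -> caps B=0 W=0
Move 4: W@(3,0) -> caps B=0 W=0
Move 5: B@(0,2) -> caps B=0 W=0
Move 6: W@(2,3) -> caps B=0 W=0
Move 7: B@(3,1) -> caps B=1 W=0
Move 8: W@(0,1) -> caps B=1 W=0
Move 9: B@(3,2) -> caps B=1 W=0
Move 10: W@(2,1) -> caps B=1 W=0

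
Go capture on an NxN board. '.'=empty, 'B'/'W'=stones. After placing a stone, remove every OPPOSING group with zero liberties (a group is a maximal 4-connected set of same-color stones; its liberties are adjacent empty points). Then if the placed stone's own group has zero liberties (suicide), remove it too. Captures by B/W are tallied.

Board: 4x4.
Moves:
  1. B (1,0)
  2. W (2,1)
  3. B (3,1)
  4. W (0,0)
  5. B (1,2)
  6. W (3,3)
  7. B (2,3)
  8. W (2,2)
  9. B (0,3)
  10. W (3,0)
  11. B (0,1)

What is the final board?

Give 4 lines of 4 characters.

Move 1: B@(1,0) -> caps B=0 W=0
Move 2: W@(2,1) -> caps B=0 W=0
Move 3: B@(3,1) -> caps B=0 W=0
Move 4: W@(0,0) -> caps B=0 W=0
Move 5: B@(1,2) -> caps B=0 W=0
Move 6: W@(3,3) -> caps B=0 W=0
Move 7: B@(2,3) -> caps B=0 W=0
Move 8: W@(2,2) -> caps B=0 W=0
Move 9: B@(0,3) -> caps B=0 W=0
Move 10: W@(3,0) -> caps B=0 W=0
Move 11: B@(0,1) -> caps B=1 W=0

Answer: .B.B
B.B.
.WWB
WB.W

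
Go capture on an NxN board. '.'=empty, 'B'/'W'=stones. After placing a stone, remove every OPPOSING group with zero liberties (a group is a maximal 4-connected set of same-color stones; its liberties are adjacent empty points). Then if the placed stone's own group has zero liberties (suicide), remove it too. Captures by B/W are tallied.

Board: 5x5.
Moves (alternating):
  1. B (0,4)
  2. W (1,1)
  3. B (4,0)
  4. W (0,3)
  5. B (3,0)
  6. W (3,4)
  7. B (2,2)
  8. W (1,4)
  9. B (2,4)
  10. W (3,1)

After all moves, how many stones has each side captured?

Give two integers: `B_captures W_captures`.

Move 1: B@(0,4) -> caps B=0 W=0
Move 2: W@(1,1) -> caps B=0 W=0
Move 3: B@(4,0) -> caps B=0 W=0
Move 4: W@(0,3) -> caps B=0 W=0
Move 5: B@(3,0) -> caps B=0 W=0
Move 6: W@(3,4) -> caps B=0 W=0
Move 7: B@(2,2) -> caps B=0 W=0
Move 8: W@(1,4) -> caps B=0 W=1
Move 9: B@(2,4) -> caps B=0 W=1
Move 10: W@(3,1) -> caps B=0 W=1

Answer: 0 1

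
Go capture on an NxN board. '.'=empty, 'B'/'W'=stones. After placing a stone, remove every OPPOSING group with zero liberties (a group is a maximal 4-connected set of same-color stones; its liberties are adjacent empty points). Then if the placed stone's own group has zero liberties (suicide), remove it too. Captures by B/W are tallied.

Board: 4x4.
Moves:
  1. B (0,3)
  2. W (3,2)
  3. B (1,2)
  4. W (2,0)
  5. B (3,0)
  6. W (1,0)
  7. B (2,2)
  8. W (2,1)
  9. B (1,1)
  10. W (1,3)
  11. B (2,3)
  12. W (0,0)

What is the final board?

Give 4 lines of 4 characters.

Move 1: B@(0,3) -> caps B=0 W=0
Move 2: W@(3,2) -> caps B=0 W=0
Move 3: B@(1,2) -> caps B=0 W=0
Move 4: W@(2,0) -> caps B=0 W=0
Move 5: B@(3,0) -> caps B=0 W=0
Move 6: W@(1,0) -> caps B=0 W=0
Move 7: B@(2,2) -> caps B=0 W=0
Move 8: W@(2,1) -> caps B=0 W=0
Move 9: B@(1,1) -> caps B=0 W=0
Move 10: W@(1,3) -> caps B=0 W=0
Move 11: B@(2,3) -> caps B=1 W=0
Move 12: W@(0,0) -> caps B=1 W=0

Answer: W..B
WBB.
WWBB
B.W.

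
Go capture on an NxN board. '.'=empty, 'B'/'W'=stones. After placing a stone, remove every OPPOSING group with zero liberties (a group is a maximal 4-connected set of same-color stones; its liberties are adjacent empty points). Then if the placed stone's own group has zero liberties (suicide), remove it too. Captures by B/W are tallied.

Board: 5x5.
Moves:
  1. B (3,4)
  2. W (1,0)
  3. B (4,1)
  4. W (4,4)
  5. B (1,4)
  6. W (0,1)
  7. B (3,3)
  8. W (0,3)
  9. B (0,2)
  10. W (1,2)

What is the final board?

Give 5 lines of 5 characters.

Answer: .W.W.
W.W.B
.....
...BB
.B..W

Derivation:
Move 1: B@(3,4) -> caps B=0 W=0
Move 2: W@(1,0) -> caps B=0 W=0
Move 3: B@(4,1) -> caps B=0 W=0
Move 4: W@(4,4) -> caps B=0 W=0
Move 5: B@(1,4) -> caps B=0 W=0
Move 6: W@(0,1) -> caps B=0 W=0
Move 7: B@(3,3) -> caps B=0 W=0
Move 8: W@(0,3) -> caps B=0 W=0
Move 9: B@(0,2) -> caps B=0 W=0
Move 10: W@(1,2) -> caps B=0 W=1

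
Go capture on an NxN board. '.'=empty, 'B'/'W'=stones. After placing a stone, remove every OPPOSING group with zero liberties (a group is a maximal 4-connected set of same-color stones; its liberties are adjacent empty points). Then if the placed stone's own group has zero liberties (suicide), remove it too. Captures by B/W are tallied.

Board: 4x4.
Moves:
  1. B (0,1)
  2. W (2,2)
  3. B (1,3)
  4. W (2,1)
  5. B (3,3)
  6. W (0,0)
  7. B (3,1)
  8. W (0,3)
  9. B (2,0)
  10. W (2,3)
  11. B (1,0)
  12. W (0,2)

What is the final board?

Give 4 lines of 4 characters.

Move 1: B@(0,1) -> caps B=0 W=0
Move 2: W@(2,2) -> caps B=0 W=0
Move 3: B@(1,3) -> caps B=0 W=0
Move 4: W@(2,1) -> caps B=0 W=0
Move 5: B@(3,3) -> caps B=0 W=0
Move 6: W@(0,0) -> caps B=0 W=0
Move 7: B@(3,1) -> caps B=0 W=0
Move 8: W@(0,3) -> caps B=0 W=0
Move 9: B@(2,0) -> caps B=0 W=0
Move 10: W@(2,3) -> caps B=0 W=0
Move 11: B@(1,0) -> caps B=1 W=0
Move 12: W@(0,2) -> caps B=1 W=0

Answer: .BWW
B..B
BWWW
.B.B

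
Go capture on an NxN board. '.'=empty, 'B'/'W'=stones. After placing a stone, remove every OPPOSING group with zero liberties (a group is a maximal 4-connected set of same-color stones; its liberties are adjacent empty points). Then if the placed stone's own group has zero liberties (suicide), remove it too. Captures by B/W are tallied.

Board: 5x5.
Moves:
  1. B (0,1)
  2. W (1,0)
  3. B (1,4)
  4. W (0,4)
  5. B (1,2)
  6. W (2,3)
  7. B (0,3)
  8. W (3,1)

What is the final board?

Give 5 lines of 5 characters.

Move 1: B@(0,1) -> caps B=0 W=0
Move 2: W@(1,0) -> caps B=0 W=0
Move 3: B@(1,4) -> caps B=0 W=0
Move 4: W@(0,4) -> caps B=0 W=0
Move 5: B@(1,2) -> caps B=0 W=0
Move 6: W@(2,3) -> caps B=0 W=0
Move 7: B@(0,3) -> caps B=1 W=0
Move 8: W@(3,1) -> caps B=1 W=0

Answer: .B.B.
W.B.B
...W.
.W...
.....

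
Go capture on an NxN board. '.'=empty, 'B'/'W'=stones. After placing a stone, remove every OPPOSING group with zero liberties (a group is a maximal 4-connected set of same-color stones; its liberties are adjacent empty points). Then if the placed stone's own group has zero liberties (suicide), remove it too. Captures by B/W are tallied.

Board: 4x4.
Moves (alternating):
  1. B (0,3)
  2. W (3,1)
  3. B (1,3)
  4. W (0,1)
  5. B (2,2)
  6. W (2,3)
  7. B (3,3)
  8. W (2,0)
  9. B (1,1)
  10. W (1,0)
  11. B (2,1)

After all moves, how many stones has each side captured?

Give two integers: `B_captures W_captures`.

Move 1: B@(0,3) -> caps B=0 W=0
Move 2: W@(3,1) -> caps B=0 W=0
Move 3: B@(1,3) -> caps B=0 W=0
Move 4: W@(0,1) -> caps B=0 W=0
Move 5: B@(2,2) -> caps B=0 W=0
Move 6: W@(2,3) -> caps B=0 W=0
Move 7: B@(3,3) -> caps B=1 W=0
Move 8: W@(2,0) -> caps B=1 W=0
Move 9: B@(1,1) -> caps B=1 W=0
Move 10: W@(1,0) -> caps B=1 W=0
Move 11: B@(2,1) -> caps B=1 W=0

Answer: 1 0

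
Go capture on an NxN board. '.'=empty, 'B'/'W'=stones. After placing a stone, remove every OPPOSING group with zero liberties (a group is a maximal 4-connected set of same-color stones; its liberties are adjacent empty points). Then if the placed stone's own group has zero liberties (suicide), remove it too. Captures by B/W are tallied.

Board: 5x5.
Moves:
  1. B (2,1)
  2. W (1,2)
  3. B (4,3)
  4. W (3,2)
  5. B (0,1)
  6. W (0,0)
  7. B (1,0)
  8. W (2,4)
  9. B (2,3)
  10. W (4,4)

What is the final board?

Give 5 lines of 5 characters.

Move 1: B@(2,1) -> caps B=0 W=0
Move 2: W@(1,2) -> caps B=0 W=0
Move 3: B@(4,3) -> caps B=0 W=0
Move 4: W@(3,2) -> caps B=0 W=0
Move 5: B@(0,1) -> caps B=0 W=0
Move 6: W@(0,0) -> caps B=0 W=0
Move 7: B@(1,0) -> caps B=1 W=0
Move 8: W@(2,4) -> caps B=1 W=0
Move 9: B@(2,3) -> caps B=1 W=0
Move 10: W@(4,4) -> caps B=1 W=0

Answer: .B...
B.W..
.B.BW
..W..
...BW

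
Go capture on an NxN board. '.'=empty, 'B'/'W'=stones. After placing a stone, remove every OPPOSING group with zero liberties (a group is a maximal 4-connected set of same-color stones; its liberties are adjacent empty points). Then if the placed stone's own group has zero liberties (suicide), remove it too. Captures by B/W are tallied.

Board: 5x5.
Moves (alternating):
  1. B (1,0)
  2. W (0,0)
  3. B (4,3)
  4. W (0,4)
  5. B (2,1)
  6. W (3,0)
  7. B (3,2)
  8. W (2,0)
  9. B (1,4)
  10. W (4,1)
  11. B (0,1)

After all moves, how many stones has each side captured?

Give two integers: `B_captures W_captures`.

Move 1: B@(1,0) -> caps B=0 W=0
Move 2: W@(0,0) -> caps B=0 W=0
Move 3: B@(4,3) -> caps B=0 W=0
Move 4: W@(0,4) -> caps B=0 W=0
Move 5: B@(2,1) -> caps B=0 W=0
Move 6: W@(3,0) -> caps B=0 W=0
Move 7: B@(3,2) -> caps B=0 W=0
Move 8: W@(2,0) -> caps B=0 W=0
Move 9: B@(1,4) -> caps B=0 W=0
Move 10: W@(4,1) -> caps B=0 W=0
Move 11: B@(0,1) -> caps B=1 W=0

Answer: 1 0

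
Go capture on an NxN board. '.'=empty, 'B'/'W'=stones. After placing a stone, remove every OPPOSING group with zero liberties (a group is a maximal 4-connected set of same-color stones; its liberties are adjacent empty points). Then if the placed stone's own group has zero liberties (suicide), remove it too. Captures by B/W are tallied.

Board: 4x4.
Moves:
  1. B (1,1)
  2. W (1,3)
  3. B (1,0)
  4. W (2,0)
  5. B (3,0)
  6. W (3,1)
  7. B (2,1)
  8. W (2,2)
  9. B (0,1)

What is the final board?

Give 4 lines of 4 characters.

Answer: .B..
BB.W
WBW.
.W..

Derivation:
Move 1: B@(1,1) -> caps B=0 W=0
Move 2: W@(1,3) -> caps B=0 W=0
Move 3: B@(1,0) -> caps B=0 W=0
Move 4: W@(2,0) -> caps B=0 W=0
Move 5: B@(3,0) -> caps B=0 W=0
Move 6: W@(3,1) -> caps B=0 W=1
Move 7: B@(2,1) -> caps B=0 W=1
Move 8: W@(2,2) -> caps B=0 W=1
Move 9: B@(0,1) -> caps B=0 W=1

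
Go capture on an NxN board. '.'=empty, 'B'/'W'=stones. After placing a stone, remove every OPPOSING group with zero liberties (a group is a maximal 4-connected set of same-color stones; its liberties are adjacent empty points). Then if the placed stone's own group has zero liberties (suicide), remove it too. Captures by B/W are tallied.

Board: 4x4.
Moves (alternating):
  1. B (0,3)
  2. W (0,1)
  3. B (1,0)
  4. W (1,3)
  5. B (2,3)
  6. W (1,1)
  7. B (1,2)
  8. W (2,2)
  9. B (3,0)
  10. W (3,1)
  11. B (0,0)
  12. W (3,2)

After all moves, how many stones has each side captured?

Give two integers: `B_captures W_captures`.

Answer: 1 0

Derivation:
Move 1: B@(0,3) -> caps B=0 W=0
Move 2: W@(0,1) -> caps B=0 W=0
Move 3: B@(1,0) -> caps B=0 W=0
Move 4: W@(1,3) -> caps B=0 W=0
Move 5: B@(2,3) -> caps B=0 W=0
Move 6: W@(1,1) -> caps B=0 W=0
Move 7: B@(1,2) -> caps B=1 W=0
Move 8: W@(2,2) -> caps B=1 W=0
Move 9: B@(3,0) -> caps B=1 W=0
Move 10: W@(3,1) -> caps B=1 W=0
Move 11: B@(0,0) -> caps B=1 W=0
Move 12: W@(3,2) -> caps B=1 W=0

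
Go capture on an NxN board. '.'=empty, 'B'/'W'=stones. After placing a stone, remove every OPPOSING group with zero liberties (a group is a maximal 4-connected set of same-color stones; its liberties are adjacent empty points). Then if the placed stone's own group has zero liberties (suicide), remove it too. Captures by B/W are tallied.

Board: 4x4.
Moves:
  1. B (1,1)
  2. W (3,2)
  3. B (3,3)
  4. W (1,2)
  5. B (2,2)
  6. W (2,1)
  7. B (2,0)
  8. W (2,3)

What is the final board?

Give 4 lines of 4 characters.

Move 1: B@(1,1) -> caps B=0 W=0
Move 2: W@(3,2) -> caps B=0 W=0
Move 3: B@(3,3) -> caps B=0 W=0
Move 4: W@(1,2) -> caps B=0 W=0
Move 5: B@(2,2) -> caps B=0 W=0
Move 6: W@(2,1) -> caps B=0 W=0
Move 7: B@(2,0) -> caps B=0 W=0
Move 8: W@(2,3) -> caps B=0 W=2

Answer: ....
.BW.
BW.W
..W.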